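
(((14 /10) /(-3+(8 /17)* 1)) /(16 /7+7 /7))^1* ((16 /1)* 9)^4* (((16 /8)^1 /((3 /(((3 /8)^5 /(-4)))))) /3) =147563451 /4945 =29840.94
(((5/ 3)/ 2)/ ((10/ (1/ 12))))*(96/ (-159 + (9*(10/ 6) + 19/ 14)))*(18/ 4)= -42/ 1997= -0.02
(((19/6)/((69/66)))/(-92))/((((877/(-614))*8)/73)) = 4683899/22268784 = 0.21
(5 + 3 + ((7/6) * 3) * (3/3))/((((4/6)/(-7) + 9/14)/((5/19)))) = 105/19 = 5.53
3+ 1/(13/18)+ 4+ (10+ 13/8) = 20.01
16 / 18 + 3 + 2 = 53 / 9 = 5.89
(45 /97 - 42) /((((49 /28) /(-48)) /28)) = 3094272 /97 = 31899.71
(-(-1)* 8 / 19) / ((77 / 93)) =744 / 1463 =0.51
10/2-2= 3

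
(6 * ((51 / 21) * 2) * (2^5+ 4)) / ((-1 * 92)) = -1836 / 161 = -11.40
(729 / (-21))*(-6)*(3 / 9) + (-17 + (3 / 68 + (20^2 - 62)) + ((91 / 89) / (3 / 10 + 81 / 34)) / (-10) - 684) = -1417773067 / 4829496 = -293.57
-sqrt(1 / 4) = -1 / 2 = -0.50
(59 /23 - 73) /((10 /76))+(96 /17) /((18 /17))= -36568 /69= -529.97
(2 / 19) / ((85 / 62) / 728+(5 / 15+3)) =270816 / 8580685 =0.03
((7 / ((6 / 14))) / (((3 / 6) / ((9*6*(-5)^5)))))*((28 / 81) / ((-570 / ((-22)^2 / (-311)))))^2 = -4.91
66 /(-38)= -33 /19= -1.74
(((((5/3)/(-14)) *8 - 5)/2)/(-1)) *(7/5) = 25/6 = 4.17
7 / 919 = 0.01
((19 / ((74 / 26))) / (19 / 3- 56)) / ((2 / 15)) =-11115 / 11026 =-1.01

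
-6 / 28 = -3 / 14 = -0.21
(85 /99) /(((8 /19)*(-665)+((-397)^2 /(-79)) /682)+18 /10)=-0.00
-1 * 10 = -10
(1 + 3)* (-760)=-3040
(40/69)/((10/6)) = 8/23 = 0.35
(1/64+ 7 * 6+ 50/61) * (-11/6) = -613173/7808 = -78.53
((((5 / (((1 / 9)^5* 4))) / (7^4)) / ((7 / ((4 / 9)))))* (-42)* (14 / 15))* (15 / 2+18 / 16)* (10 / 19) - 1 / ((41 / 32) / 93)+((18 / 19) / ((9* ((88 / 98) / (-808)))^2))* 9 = 2741939390527 / 32330837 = 84808.80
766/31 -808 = -24282/31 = -783.29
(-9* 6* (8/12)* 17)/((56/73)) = -11169/14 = -797.79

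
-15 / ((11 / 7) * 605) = -21 / 1331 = -0.02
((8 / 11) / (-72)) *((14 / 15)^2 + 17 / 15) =-41 / 2025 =-0.02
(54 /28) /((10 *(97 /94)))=1269 /6790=0.19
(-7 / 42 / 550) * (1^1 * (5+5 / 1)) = -1 / 330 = -0.00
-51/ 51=-1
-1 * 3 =-3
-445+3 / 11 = -4892 / 11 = -444.73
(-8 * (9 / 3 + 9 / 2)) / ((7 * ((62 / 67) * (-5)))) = 402 / 217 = 1.85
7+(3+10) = 20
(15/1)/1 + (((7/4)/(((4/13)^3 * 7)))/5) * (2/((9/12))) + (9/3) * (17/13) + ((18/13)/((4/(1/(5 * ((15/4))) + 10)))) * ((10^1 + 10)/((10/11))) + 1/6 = 1042359/10400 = 100.23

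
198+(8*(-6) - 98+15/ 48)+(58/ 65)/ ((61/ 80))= 678589/ 12688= 53.48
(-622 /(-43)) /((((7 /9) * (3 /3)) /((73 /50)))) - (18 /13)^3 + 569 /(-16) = -2926619921 /264518800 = -11.06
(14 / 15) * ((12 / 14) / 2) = 2 / 5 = 0.40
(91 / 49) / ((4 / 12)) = 39 / 7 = 5.57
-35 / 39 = -0.90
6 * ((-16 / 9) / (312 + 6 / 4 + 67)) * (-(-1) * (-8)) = 512 / 2283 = 0.22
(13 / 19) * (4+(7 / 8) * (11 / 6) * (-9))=-2171 / 304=-7.14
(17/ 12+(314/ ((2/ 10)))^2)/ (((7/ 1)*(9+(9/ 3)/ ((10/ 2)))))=147894085/ 4032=36680.08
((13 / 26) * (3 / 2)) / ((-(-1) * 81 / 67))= 67 / 108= 0.62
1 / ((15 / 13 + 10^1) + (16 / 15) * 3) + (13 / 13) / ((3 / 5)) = 540 / 311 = 1.74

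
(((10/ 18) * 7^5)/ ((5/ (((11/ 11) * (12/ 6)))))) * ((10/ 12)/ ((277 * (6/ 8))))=336140/ 22437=14.98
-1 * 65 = -65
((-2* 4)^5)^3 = -35184372088832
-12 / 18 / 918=-1 / 1377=-0.00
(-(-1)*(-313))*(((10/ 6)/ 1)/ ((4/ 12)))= -1565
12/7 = 1.71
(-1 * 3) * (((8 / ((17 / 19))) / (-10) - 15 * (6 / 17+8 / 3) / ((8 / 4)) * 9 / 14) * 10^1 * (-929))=-7321449 / 17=-430673.47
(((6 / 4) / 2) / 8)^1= 3 / 32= 0.09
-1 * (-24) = 24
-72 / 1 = -72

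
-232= -232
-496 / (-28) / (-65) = -124 / 455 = -0.27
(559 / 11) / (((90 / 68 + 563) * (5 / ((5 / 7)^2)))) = 95030 / 10341793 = 0.01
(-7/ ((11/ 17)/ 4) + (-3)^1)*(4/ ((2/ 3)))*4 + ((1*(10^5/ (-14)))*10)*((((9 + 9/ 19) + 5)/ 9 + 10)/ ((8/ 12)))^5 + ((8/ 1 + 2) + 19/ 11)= -5296820684664764422588/ 46330288389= -114327384284.58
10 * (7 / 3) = 70 / 3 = 23.33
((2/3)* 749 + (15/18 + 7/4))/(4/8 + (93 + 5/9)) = 18069/3386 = 5.34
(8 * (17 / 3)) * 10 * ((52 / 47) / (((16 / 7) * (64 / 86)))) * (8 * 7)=2328235 / 141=16512.30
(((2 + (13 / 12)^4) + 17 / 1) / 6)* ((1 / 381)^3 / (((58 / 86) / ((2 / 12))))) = 18169435 / 1197292907602944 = 0.00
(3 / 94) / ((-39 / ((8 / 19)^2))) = -32 / 220571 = -0.00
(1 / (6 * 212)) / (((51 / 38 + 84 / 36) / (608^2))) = 1755904 / 22207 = 79.07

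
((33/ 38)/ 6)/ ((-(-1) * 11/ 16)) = 4/ 19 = 0.21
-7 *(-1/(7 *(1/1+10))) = 1/11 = 0.09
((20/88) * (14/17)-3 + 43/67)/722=-27201/9045938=-0.00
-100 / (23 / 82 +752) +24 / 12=115174 / 61687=1.87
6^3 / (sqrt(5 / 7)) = 216*sqrt(35) / 5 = 255.57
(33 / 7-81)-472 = -3838 / 7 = -548.29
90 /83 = 1.08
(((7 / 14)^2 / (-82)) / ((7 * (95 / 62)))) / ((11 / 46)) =-713 / 599830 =-0.00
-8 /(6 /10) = -40 /3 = -13.33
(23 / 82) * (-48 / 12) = -46 / 41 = -1.12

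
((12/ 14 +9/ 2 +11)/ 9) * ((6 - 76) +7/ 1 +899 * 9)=102134/ 7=14590.57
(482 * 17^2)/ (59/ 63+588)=8775774/ 37103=236.52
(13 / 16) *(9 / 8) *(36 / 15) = 351 / 160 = 2.19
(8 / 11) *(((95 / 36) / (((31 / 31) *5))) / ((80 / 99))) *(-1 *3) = -1.42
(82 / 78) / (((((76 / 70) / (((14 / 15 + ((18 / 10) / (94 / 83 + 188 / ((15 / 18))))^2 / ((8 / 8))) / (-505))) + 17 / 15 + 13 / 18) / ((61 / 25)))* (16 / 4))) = -930071143498017 / 849246680105887310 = -0.00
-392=-392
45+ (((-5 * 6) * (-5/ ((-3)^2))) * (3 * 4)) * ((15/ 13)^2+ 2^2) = 1111.27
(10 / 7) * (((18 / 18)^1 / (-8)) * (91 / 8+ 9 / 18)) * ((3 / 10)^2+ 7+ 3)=-19171 / 896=-21.40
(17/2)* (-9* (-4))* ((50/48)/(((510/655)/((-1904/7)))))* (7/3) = -779450/3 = -259816.67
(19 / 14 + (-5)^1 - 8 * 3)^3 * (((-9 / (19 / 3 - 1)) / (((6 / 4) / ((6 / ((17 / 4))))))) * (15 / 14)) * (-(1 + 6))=-23474044215 / 93296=-251608.26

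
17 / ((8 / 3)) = 51 / 8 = 6.38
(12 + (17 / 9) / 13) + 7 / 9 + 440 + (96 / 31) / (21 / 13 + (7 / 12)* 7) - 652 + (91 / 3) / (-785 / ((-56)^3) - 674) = -25262795821578740 / 127218174409599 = -198.58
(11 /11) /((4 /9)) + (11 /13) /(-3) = 307 /156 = 1.97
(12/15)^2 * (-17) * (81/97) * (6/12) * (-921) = 4183.81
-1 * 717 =-717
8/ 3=2.67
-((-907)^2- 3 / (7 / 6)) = -5758525 / 7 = -822646.43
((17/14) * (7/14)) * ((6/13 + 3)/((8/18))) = 6885/1456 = 4.73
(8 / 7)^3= 512 / 343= 1.49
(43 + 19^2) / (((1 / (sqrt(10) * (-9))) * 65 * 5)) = -3636 * sqrt(10) / 325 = -35.38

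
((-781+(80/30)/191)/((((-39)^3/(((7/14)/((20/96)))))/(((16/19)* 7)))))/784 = 358004/1506880557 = 0.00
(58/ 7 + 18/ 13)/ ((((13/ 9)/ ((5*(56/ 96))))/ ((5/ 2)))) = 8250/ 169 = 48.82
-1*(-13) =13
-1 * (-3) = 3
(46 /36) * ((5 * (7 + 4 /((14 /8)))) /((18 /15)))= 37375 /756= 49.44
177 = 177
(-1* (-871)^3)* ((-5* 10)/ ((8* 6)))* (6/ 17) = -16519407775/ 68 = -242932467.28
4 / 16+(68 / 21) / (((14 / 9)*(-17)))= 25 / 196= 0.13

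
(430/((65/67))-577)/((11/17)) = -29563/143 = -206.73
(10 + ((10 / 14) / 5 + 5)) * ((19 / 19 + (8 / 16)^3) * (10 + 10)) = 2385 / 7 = 340.71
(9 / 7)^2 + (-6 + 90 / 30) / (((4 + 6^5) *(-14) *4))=5041461 / 3049760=1.65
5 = 5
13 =13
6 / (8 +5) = 6 / 13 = 0.46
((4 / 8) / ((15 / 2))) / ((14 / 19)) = 19 / 210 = 0.09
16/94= 8/47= 0.17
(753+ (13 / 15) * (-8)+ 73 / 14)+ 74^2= 1307729 / 210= 6227.28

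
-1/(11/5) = -5/11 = -0.45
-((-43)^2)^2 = -3418801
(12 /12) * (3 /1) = 3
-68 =-68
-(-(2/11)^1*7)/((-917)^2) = 2/1321397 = 0.00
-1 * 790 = -790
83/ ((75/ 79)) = 6557/ 75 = 87.43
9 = 9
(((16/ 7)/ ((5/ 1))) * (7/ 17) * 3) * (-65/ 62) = -0.59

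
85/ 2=42.50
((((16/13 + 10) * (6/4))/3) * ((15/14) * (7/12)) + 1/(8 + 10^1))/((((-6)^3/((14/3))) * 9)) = -23359/2729376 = -0.01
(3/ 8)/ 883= 3/ 7064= 0.00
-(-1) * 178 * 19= 3382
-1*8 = -8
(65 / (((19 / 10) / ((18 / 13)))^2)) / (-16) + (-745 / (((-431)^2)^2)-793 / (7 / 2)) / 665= -2.50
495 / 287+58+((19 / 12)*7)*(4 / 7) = 56876 / 861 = 66.06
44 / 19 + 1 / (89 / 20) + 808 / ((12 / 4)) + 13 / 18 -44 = 6958007 / 30438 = 228.60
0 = 0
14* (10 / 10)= 14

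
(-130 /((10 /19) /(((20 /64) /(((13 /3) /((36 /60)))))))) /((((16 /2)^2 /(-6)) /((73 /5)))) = 37449 /2560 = 14.63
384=384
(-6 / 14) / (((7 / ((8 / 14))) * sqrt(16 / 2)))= -3 * sqrt(2) / 343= -0.01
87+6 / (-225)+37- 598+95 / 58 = -2054891 / 4350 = -472.39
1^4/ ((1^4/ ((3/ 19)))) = 3/ 19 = 0.16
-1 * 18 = -18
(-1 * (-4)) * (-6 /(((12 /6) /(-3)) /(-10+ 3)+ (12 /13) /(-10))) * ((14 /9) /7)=-1820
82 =82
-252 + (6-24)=-270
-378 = -378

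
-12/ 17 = -0.71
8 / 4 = 2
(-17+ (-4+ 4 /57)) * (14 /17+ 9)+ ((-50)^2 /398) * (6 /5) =-38193469 /192831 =-198.07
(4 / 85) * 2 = 8 / 85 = 0.09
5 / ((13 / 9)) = 45 / 13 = 3.46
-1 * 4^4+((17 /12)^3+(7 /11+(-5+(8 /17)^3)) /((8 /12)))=-24238038229 /93386304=-259.55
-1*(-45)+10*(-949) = -9445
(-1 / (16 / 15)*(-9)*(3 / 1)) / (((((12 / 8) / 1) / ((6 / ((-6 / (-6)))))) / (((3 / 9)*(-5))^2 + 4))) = 2745 / 4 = 686.25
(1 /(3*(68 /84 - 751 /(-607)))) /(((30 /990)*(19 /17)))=2383689 /495710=4.81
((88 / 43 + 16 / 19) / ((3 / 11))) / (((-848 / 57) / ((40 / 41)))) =-64900 / 93439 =-0.69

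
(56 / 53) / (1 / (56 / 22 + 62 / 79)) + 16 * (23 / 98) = 16415624 / 2256793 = 7.27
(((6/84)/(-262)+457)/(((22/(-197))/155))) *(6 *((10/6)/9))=-255925285625/363132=-704772.05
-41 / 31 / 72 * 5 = -205 / 2232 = -0.09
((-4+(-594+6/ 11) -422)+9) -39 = -11544/ 11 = -1049.45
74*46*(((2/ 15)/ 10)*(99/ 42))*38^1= 711436/ 175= 4065.35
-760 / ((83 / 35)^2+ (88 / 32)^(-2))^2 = -16697694475000 / 727897342561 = -22.94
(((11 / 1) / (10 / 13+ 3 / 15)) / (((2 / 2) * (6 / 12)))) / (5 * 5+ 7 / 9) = 715 / 812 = 0.88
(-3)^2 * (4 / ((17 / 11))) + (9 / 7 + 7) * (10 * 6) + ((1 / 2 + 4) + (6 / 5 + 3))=629673 / 1190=529.14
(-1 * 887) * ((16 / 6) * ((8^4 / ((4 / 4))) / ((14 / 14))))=-29065216 / 3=-9688405.33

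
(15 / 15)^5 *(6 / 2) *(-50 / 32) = -75 / 16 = -4.69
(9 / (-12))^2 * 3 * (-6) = -81 / 8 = -10.12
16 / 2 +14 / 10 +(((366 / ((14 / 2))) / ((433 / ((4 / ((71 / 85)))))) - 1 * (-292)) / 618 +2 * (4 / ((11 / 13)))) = 70688988163 / 3657340995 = 19.33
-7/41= -0.17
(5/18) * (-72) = -20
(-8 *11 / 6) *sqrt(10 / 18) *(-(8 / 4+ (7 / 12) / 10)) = 2717 *sqrt(5) / 270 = 22.50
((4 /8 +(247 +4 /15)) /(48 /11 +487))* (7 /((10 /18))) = 1717023 /270250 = 6.35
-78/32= -39/16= -2.44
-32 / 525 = -0.06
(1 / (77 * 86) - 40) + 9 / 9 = -258257 / 6622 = -39.00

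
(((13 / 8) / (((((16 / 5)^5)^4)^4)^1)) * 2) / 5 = 215066959263787195466566259938190341927111148834228515625 / 8543948143683640329580086824678208458410818089426611079788166431288878903122562200091848347746304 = 0.00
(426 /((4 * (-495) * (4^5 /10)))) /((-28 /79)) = 5609 /946176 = 0.01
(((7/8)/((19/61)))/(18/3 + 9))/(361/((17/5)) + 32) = 7259/5355720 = 0.00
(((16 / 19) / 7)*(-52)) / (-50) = 416 / 3325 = 0.13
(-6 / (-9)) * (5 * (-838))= -8380 / 3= -2793.33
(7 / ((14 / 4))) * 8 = 16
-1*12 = -12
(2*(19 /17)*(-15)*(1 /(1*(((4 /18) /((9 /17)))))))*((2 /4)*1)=-23085 /578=-39.94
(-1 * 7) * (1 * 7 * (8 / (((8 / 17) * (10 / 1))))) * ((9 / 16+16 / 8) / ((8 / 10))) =-34153 / 128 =-266.82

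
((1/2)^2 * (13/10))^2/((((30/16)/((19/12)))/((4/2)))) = 0.18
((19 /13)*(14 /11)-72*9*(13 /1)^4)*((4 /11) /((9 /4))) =-42345219808 /14157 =-2991115.34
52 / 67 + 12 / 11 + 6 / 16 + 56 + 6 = 378771 / 5896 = 64.24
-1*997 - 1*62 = -1059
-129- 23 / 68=-8795 / 68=-129.34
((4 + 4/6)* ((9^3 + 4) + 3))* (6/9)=20608/9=2289.78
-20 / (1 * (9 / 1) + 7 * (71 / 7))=-1 / 4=-0.25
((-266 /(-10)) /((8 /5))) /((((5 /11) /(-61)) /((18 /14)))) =-114741 /40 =-2868.52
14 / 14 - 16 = -15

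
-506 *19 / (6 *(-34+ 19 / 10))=48070 / 963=49.92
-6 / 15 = -0.40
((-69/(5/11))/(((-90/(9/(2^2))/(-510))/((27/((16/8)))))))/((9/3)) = -348381/40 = -8709.52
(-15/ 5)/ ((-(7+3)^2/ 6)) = 9/ 50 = 0.18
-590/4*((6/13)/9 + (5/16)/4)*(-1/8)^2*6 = -95285/53248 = -1.79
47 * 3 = 141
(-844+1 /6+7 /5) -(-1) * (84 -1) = -22783 /30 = -759.43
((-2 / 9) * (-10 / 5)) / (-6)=-2 / 27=-0.07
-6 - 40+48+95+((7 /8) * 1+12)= 879 /8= 109.88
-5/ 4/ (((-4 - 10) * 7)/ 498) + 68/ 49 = 1517/ 196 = 7.74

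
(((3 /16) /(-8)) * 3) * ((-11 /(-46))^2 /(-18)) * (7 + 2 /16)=6897 /4333568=0.00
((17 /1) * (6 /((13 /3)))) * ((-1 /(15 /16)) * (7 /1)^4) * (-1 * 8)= 31347456 /65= 482268.55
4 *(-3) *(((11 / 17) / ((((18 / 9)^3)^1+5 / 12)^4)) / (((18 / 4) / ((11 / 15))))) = -2230272 / 8845134085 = -0.00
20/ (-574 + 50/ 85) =-85/ 2437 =-0.03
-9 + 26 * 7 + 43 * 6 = 431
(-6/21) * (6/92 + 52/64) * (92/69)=-323/966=-0.33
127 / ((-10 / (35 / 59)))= -7.53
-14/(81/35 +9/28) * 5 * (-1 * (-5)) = -49000/369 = -132.79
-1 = -1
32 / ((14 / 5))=11.43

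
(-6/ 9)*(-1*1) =2/ 3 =0.67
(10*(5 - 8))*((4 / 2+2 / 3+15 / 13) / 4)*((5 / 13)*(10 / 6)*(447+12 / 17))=-47251625 / 5746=-8223.39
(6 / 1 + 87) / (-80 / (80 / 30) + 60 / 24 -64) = -62 / 61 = -1.02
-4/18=-2/9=-0.22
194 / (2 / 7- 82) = -679 / 286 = -2.37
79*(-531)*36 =-1510164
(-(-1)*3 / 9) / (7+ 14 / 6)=1 / 28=0.04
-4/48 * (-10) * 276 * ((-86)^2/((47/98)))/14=11907560/47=253352.34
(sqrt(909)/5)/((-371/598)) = -1794*sqrt(101)/1855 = -9.72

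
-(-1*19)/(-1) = -19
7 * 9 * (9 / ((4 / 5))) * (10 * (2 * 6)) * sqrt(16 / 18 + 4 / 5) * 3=34020 * sqrt(95)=331585.94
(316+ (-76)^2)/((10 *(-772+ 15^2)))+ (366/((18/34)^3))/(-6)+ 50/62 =-25428462184/61808265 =-411.41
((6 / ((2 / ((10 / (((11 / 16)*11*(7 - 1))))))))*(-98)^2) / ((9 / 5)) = 3841600 / 1089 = 3527.64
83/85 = 0.98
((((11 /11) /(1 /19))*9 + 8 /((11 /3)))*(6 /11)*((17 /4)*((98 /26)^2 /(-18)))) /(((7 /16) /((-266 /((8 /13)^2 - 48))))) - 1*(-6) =-491726749 /121726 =-4039.62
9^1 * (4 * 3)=108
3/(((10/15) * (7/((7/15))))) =3/10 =0.30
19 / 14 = 1.36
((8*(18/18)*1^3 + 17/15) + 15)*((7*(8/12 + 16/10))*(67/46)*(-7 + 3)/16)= -1443113/10350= -139.43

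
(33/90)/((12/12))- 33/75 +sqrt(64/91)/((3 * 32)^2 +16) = -11/150 +sqrt(91)/105014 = -0.07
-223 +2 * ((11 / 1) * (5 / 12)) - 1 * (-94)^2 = -54299 / 6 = -9049.83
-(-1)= 1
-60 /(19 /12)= -37.89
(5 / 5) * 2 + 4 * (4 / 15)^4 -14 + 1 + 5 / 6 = -1027327 / 101250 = -10.15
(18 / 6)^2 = 9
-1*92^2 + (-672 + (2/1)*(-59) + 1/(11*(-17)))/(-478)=-756415373/89386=-8462.35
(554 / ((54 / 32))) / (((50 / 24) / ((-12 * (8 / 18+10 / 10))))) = -1843712 / 675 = -2731.43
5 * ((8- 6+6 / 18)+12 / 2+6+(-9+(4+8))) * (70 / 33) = 18200 / 99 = 183.84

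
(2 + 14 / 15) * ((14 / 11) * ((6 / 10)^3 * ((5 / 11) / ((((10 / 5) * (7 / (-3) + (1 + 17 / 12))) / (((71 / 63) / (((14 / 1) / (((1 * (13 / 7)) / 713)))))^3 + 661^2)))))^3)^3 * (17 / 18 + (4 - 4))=1207984434017141507942483784834644445901103736156830013619679040434856241149592054439668214480317871875130321140279047027187254923654407459766922897381783838916114303389660247670548866907844197053318681434215888750257698295247 / 42662892381456592577059725447424592916245876418188103538132594697102991501026506459287187796127662401772109511022668188234184789240809119034108440872561077307761006240000000000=28314639879929739861469250000000000000000000000000.00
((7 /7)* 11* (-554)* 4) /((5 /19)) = -463144 /5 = -92628.80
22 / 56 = 11 / 28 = 0.39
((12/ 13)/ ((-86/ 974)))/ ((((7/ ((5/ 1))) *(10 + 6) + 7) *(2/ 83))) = -404210/ 27391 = -14.76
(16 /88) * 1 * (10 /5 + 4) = 12 /11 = 1.09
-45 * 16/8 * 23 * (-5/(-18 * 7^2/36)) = -20700/49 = -422.45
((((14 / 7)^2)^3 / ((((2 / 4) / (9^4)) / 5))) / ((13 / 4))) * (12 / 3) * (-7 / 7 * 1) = -67184640 / 13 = -5168049.23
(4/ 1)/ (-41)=-4/ 41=-0.10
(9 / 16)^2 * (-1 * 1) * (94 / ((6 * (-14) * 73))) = 1269 / 261632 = 0.00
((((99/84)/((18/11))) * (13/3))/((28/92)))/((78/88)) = 30613/2646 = 11.57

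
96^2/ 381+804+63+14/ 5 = 567683/ 635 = 893.99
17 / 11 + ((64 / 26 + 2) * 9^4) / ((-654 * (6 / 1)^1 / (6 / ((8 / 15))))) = -10272083 / 124696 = -82.38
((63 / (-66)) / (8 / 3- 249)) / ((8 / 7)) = 0.00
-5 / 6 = -0.83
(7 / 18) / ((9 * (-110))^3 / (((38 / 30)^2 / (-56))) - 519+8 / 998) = 1260973 / 109811841103967454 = 0.00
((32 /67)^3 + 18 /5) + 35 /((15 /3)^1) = 16104279 /1503815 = 10.71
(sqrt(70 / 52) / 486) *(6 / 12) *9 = sqrt(910) / 2808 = 0.01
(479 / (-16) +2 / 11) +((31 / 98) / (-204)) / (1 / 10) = -13094083 / 439824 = -29.77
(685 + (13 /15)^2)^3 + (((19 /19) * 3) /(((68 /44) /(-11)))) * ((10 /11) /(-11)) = 62444765346069878 /193640625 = 322477606.89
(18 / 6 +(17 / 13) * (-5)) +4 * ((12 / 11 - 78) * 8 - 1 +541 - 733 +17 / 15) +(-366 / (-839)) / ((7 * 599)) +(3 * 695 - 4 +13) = -8588018894162 / 7545953415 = -1138.10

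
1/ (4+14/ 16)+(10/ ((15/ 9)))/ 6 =47/ 39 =1.21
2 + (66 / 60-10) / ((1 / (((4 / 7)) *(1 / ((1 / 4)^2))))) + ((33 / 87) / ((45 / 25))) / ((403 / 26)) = -22472948 / 283185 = -79.36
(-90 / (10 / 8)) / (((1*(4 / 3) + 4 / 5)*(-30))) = 9 / 8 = 1.12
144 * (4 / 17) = 576 / 17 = 33.88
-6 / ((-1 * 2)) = 3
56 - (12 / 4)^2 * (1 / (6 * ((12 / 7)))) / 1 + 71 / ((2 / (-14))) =-3535 / 8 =-441.88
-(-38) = 38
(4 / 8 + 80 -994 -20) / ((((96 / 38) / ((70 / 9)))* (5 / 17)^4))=-20739183031 / 54000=-384058.95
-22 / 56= -11 / 28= -0.39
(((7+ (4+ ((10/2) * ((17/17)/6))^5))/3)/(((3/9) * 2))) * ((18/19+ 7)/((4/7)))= 93714677/1181952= 79.29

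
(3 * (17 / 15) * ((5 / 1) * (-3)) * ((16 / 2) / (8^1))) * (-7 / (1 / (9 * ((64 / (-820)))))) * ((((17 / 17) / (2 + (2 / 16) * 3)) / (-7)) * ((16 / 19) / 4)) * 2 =470016 / 74005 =6.35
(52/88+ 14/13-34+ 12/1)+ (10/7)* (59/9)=-10.97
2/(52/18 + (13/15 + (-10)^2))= 90/4669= 0.02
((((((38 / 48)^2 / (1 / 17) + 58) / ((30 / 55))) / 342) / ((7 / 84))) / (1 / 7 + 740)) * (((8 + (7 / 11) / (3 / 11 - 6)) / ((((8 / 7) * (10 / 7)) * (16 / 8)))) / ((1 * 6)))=192607877 / 80164712448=0.00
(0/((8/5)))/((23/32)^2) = 0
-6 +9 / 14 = -5.36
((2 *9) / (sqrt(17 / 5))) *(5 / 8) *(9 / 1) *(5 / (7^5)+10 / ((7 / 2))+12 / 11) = 295633395 *sqrt(85) / 12571636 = 216.81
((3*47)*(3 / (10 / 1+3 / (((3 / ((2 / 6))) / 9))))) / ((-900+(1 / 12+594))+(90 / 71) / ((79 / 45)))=-28471284 / 267046507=-0.11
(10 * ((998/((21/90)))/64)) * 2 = 37425/28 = 1336.61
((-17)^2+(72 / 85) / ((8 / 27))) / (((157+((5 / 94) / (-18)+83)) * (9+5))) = 2998224 / 34516375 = 0.09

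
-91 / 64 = -1.42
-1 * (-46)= 46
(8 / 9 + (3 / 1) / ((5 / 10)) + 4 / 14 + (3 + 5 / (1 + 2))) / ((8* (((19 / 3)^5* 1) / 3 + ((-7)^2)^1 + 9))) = 30213 / 70514668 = 0.00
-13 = -13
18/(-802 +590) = -9/106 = -0.08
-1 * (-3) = 3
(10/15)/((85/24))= 16/85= 0.19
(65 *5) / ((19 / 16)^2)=83200 / 361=230.47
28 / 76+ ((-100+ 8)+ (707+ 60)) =12832 / 19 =675.37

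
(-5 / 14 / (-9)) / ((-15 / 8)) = -0.02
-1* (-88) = 88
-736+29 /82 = -60323 /82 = -735.65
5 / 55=1 / 11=0.09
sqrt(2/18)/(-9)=-1/27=-0.04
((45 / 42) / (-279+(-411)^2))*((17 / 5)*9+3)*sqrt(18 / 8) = 1 / 3123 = 0.00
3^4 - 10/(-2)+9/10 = 869/10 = 86.90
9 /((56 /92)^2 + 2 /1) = 1587 /418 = 3.80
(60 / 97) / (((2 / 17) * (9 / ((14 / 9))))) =2380 / 2619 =0.91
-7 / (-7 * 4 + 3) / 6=7 / 150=0.05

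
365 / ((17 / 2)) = 730 / 17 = 42.94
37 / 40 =0.92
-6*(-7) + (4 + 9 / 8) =377 / 8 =47.12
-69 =-69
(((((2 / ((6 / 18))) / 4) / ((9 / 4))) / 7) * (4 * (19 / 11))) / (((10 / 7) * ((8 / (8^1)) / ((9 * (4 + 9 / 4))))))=25.91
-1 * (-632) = 632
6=6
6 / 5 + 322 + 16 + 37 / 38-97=46203 / 190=243.17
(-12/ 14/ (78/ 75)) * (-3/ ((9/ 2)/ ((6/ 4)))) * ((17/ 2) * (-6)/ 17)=-225/ 91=-2.47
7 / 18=0.39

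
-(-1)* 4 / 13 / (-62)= -2 / 403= -0.00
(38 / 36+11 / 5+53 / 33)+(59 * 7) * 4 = 1640293 / 990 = 1656.86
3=3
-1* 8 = -8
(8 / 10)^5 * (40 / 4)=2048 / 625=3.28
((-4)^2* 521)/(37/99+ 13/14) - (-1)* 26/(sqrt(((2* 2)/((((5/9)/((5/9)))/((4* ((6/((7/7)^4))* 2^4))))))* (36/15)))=13* sqrt(10)/96+ 11553696/1805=6401.37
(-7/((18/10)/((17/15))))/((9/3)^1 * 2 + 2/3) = -119/180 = -0.66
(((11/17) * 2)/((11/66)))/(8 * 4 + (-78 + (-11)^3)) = -44/7803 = -0.01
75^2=5625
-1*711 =-711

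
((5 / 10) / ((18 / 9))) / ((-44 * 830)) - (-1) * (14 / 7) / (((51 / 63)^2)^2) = 56819485439 / 12200747680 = 4.66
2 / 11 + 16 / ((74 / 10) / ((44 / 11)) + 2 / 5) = 722 / 99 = 7.29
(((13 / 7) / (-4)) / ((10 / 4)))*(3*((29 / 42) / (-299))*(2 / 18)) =0.00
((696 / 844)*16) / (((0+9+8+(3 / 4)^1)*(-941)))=-11136 / 14097121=-0.00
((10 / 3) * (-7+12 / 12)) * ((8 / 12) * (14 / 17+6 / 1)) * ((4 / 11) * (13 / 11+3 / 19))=-5196800 / 117249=-44.32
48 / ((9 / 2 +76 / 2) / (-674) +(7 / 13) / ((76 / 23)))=7990944 / 16631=480.48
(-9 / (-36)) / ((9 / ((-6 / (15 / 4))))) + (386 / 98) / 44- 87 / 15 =-558343 / 97020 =-5.75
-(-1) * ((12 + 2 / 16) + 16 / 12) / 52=323 / 1248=0.26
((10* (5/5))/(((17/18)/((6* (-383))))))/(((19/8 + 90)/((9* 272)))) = -476513280/739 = -644808.23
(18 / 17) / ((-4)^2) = 9 / 136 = 0.07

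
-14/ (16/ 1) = -7/ 8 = -0.88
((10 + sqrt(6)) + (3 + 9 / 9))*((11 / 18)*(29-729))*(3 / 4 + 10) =-579425 / 9-82775*sqrt(6) / 18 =-75644.81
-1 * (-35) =35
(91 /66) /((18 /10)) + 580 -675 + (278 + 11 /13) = 184.61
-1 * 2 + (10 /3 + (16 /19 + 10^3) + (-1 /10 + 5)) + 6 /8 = 1148921 /1140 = 1007.83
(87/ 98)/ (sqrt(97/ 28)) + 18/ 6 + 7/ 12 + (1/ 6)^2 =87* sqrt(679)/ 4753 + 65/ 18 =4.09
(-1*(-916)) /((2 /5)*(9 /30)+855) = 11450 /10689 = 1.07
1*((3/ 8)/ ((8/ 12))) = 9/ 16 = 0.56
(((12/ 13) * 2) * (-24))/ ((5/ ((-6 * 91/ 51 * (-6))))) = -48384/ 85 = -569.22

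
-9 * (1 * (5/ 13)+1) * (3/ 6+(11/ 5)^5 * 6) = -156794697/ 40625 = -3859.56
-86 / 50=-43 / 25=-1.72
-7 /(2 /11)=-77 /2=-38.50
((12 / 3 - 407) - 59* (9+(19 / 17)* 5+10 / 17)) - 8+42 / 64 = -710331 / 544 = -1305.76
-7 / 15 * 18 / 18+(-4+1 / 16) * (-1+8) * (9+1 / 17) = -510307 / 2040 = -250.15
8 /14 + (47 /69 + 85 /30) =3947 /966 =4.09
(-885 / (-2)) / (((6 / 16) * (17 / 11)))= 12980 / 17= 763.53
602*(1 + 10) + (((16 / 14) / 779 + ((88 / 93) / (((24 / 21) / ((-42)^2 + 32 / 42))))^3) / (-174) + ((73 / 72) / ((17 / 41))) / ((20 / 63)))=-502236274260000482481781 / 28024396192910880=-17921395.02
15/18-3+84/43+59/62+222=890731/3999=222.74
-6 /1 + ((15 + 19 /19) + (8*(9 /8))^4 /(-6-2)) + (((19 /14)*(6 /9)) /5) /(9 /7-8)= -4569257 /5640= -810.15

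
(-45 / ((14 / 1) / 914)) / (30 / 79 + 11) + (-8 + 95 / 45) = -264.05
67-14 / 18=596 / 9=66.22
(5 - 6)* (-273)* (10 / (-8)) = -1365 / 4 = -341.25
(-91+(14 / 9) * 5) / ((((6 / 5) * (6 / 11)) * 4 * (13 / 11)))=-453145 / 16848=-26.90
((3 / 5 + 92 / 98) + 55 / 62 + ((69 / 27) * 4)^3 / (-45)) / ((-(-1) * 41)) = -424777571 / 817225038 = -0.52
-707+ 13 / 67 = -47356 / 67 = -706.81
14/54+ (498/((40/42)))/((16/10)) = 141295/432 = 327.07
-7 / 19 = -0.37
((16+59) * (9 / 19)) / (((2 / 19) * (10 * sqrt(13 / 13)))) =135 / 4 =33.75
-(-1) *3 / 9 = 1 / 3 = 0.33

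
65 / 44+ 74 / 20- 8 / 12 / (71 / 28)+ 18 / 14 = 2033749 / 328020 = 6.20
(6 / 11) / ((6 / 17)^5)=1419857 / 14256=99.60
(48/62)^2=576/961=0.60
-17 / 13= -1.31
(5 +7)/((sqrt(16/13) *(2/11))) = 33 *sqrt(13)/2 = 59.49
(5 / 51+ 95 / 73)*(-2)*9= -31260 / 1241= -25.19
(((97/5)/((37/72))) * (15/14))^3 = 1149705130176/17373979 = 66173.97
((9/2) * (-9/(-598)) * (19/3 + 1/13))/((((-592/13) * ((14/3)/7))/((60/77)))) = -151875/13629616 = -0.01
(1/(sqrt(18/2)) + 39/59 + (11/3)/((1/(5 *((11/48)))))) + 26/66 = 522389/93456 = 5.59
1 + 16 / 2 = 9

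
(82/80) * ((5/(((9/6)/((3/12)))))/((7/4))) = 41/84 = 0.49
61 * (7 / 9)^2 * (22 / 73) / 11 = 5978 / 5913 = 1.01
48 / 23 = 2.09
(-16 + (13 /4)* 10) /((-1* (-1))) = 33 /2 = 16.50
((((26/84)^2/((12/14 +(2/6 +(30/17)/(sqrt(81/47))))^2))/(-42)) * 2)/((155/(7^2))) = -0.00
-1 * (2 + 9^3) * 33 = -24123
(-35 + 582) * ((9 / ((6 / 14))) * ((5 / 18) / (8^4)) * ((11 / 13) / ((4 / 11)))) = 2316545 / 1277952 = 1.81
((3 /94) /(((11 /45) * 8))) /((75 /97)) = 873 /41360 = 0.02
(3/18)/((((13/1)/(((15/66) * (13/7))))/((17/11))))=85/10164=0.01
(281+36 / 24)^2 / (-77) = -319225 / 308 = -1036.44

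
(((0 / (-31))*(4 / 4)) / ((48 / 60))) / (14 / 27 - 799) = 0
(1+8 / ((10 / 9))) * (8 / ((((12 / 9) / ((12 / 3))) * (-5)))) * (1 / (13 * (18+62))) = -123 / 3250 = -0.04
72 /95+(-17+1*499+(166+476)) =106852 /95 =1124.76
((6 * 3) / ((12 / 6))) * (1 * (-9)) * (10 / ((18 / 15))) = -675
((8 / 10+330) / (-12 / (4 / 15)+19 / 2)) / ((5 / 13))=-43004 / 1775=-24.23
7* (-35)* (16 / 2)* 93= -182280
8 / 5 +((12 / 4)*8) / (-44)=58 / 55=1.05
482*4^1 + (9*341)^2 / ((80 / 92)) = 216670063 / 20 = 10833503.15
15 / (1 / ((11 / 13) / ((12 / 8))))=110 / 13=8.46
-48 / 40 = -6 / 5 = -1.20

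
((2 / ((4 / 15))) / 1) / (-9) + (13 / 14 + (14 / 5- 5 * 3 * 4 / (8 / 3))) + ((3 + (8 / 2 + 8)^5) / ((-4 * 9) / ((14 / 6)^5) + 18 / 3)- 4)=73149929791 / 1611645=45388.36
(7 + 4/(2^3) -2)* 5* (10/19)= 275/19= 14.47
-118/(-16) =59/8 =7.38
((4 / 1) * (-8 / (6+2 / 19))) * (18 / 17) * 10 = -27360 / 493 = -55.50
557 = 557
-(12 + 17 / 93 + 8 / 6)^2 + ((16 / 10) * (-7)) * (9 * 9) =-5236901 / 4805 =-1089.89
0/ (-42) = 0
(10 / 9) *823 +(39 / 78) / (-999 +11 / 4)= 32796532 / 35865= 914.44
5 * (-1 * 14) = -70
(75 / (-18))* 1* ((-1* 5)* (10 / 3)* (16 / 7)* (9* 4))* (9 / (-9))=-40000 / 7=-5714.29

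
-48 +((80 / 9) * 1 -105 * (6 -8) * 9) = 16658 / 9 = 1850.89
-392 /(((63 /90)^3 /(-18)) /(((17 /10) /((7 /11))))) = 2692800 /49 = 54955.10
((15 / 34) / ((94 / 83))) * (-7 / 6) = -2905 / 6392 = -0.45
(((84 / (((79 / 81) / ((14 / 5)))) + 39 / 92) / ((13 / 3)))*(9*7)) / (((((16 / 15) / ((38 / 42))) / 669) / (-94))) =-141606850159863 / 755872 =-187342367.70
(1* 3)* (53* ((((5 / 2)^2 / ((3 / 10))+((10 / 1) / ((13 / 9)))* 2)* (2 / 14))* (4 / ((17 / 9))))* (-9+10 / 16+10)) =1290285 / 476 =2710.68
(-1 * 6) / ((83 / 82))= -492 / 83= -5.93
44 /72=11 /18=0.61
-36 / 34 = -18 / 17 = -1.06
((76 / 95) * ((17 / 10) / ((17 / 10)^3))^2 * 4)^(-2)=6975757441 / 1024000000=6.81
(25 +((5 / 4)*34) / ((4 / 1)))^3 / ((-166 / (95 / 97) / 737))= -1620785986875 / 8244224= -196596.55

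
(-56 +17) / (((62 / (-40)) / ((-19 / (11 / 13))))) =-192660 / 341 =-564.99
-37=-37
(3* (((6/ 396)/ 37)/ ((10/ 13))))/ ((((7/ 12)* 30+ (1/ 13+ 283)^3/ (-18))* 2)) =-257049/ 405659667152300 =-0.00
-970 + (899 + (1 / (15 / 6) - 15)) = -428 / 5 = -85.60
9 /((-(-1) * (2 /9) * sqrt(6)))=27 * sqrt(6) /4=16.53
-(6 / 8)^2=-9 / 16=-0.56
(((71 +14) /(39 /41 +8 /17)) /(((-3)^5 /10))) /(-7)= 592450 /1685691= 0.35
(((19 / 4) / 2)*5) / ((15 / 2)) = 19 / 12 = 1.58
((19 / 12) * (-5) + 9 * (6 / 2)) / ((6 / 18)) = 229 / 4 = 57.25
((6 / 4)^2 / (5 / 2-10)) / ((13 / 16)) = -24 / 65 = -0.37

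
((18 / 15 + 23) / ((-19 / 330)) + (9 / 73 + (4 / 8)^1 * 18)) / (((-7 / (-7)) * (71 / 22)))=-12547128 / 98477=-127.41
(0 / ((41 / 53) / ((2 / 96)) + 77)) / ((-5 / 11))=0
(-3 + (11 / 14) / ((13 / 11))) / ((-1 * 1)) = 425 / 182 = 2.34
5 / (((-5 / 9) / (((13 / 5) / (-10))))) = 117 / 50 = 2.34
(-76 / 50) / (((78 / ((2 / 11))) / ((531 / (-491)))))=6726 / 1755325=0.00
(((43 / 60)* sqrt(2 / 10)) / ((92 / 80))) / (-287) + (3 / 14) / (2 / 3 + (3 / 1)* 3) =9 / 406-43* sqrt(5) / 99015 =0.02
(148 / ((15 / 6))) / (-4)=-74 / 5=-14.80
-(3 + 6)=-9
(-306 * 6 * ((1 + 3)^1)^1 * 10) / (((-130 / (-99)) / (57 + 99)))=-8724672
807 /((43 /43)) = 807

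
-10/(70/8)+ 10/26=-0.76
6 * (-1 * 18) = -108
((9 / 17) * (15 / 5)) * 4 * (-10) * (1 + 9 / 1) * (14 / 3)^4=-15366400 / 51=-301301.96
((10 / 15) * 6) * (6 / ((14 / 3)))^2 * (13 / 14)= 2106 / 343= 6.14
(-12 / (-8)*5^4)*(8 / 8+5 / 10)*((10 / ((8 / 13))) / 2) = 365625 / 32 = 11425.78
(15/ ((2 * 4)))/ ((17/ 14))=105/ 68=1.54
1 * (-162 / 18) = -9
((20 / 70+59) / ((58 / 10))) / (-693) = -2075 / 140679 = -0.01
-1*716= -716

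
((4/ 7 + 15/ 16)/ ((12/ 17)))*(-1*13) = -37349/ 1344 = -27.79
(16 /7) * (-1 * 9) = -144 /7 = -20.57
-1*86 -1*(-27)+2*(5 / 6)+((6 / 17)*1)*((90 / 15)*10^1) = -1844 / 51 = -36.16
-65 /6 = -10.83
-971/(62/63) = -61173/62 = -986.66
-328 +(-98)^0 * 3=-325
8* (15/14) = 60/7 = 8.57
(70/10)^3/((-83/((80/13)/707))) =-3920/108979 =-0.04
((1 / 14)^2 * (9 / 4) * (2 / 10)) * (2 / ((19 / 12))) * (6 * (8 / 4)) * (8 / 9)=144 / 4655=0.03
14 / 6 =7 / 3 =2.33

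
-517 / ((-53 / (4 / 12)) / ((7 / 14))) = 517 / 318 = 1.63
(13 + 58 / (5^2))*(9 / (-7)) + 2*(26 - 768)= -263147 / 175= -1503.70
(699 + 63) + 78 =840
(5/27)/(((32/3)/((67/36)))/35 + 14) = 11725/896778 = 0.01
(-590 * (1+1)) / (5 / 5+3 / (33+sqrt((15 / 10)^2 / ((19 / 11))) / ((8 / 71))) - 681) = 13365334015 / 7700920082 - 20945 * sqrt(209) / 3850460041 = 1.74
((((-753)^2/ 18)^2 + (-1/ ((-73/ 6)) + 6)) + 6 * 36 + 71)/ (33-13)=289746283653/ 5840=49614089.67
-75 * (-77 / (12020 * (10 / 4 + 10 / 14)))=0.15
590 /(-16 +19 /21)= -12390 /317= -39.09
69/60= 23/20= 1.15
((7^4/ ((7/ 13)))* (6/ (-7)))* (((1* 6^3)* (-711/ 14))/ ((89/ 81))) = 3396026088/ 89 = 38157596.49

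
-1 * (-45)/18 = 5/2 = 2.50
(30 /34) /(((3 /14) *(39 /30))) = 3.17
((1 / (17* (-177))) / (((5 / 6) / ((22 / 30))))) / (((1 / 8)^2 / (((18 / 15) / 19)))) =-0.00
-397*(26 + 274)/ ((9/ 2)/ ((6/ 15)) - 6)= -158800/ 7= -22685.71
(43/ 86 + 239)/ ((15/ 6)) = 479/ 5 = 95.80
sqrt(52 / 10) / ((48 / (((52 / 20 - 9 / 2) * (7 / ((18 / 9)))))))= -133 * sqrt(130) / 4800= -0.32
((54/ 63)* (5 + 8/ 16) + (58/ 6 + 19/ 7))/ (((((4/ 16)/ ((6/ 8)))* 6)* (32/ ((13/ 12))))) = 4667/ 16128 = 0.29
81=81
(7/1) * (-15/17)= -105/17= -6.18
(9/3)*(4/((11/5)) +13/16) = 7.89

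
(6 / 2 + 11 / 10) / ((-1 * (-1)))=41 / 10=4.10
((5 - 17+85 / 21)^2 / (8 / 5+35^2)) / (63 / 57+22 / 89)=235801495 / 6185541411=0.04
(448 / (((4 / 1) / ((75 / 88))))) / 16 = 525 / 88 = 5.97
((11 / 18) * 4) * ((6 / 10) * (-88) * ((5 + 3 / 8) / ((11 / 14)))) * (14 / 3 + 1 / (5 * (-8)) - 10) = 4731.05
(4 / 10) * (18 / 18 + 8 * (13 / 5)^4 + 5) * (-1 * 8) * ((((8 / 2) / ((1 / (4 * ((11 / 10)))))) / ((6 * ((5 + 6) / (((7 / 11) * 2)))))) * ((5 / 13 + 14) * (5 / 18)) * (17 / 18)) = -15034159168 / 9871875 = -1522.93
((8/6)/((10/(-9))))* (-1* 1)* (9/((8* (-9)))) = -3/20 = -0.15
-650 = -650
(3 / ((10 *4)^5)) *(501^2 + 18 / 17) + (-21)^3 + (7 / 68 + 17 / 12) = -9259.47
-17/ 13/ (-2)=17/ 26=0.65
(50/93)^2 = 2500/8649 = 0.29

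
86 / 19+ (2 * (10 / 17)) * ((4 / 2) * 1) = 2222 / 323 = 6.88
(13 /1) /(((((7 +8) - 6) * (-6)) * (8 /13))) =-169 /432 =-0.39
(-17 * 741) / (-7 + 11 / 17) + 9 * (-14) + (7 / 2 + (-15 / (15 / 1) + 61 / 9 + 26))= 68117 / 36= 1892.14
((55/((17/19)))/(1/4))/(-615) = -836/2091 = -0.40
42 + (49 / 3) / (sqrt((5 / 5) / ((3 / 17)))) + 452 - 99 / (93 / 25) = 49* sqrt(51) / 51 + 14489 / 31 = 474.25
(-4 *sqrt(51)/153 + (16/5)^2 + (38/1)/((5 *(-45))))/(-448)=-1133/50400 + sqrt(51)/17136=-0.02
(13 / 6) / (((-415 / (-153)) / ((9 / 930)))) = 1989 / 257300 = 0.01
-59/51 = -1.16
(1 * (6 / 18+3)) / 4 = 5 / 6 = 0.83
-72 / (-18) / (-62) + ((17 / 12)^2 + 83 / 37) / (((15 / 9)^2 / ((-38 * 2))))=-2669061 / 22940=-116.35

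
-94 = -94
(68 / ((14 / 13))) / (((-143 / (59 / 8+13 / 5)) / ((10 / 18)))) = -323 / 132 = -2.45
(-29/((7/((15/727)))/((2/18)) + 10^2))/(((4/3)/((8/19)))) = -870/299573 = -0.00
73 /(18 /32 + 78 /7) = 8176 /1311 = 6.24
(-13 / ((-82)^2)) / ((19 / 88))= -286 / 31939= -0.01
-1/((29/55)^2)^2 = -9150625/707281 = -12.94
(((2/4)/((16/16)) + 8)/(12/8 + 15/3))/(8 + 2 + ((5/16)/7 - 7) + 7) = 1904/14625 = 0.13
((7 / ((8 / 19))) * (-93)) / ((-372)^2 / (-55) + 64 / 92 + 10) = 5215595 / 8451472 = 0.62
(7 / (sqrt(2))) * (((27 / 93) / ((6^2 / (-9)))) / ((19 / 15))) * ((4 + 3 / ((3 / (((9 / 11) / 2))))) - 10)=1.59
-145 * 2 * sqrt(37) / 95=-58 * sqrt(37) / 19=-18.57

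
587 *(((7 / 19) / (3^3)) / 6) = 4109 / 3078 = 1.33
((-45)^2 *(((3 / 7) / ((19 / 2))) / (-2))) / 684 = -675 / 10108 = -0.07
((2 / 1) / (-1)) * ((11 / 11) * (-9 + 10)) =-2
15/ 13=1.15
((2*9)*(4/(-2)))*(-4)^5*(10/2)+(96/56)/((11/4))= 14192688/77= 184320.62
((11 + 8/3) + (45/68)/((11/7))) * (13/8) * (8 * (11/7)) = 287.79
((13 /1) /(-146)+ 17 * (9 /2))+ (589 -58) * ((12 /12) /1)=44341 /73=607.41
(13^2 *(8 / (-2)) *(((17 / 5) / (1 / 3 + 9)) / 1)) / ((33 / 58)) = -166634 / 385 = -432.82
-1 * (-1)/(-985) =-1/985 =-0.00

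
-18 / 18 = -1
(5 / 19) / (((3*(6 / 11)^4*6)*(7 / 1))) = 0.02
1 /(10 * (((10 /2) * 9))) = 1 /450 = 0.00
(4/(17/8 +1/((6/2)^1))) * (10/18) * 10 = 1600/177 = 9.04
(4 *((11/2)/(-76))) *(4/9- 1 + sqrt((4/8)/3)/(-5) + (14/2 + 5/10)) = -1375/684 + 11 *sqrt(6)/1140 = -1.99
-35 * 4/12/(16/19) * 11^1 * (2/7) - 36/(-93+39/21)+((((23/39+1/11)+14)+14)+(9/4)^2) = -623943/66352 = -9.40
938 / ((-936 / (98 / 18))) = -22981 / 4212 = -5.46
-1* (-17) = 17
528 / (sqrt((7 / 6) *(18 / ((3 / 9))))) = 176 *sqrt(7) / 7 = 66.52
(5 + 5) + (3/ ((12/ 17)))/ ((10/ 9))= 553/ 40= 13.82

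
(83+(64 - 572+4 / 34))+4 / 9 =-424.44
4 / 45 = 0.09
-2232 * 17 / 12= -3162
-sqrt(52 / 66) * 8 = -8 * sqrt(858) / 33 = -7.10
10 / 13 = 0.77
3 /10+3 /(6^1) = 4 /5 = 0.80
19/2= 9.50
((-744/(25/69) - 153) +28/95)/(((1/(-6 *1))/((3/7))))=18862542/3325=5672.94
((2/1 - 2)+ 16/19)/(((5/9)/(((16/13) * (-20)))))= -9216/247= -37.31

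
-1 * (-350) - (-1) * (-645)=-295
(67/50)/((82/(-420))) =-1407/205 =-6.86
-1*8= -8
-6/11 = -0.55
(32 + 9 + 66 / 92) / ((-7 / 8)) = -7676 / 161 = -47.68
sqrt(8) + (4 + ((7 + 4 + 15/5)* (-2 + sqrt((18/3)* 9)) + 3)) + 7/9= -182/9 + 2* sqrt(2) + 42* sqrt(6)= 85.48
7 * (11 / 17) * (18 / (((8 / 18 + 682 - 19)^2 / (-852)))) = -13664376 / 86585471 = -0.16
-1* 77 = -77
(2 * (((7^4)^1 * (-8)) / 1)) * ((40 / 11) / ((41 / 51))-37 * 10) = 6332109280 / 451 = 14040153.61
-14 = -14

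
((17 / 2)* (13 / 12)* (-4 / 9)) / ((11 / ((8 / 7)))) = -0.43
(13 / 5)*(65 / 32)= 169 / 32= 5.28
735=735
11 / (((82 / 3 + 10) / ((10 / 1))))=165 / 56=2.95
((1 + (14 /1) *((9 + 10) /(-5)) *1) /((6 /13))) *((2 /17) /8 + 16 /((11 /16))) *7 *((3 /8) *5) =-413718669 /11968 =-34568.74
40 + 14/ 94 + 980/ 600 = 58913/ 1410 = 41.78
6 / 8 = 3 / 4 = 0.75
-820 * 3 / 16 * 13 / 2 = -7995 / 8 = -999.38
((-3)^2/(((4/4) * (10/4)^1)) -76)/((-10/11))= 1991/25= 79.64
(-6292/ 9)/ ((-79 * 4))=1573/ 711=2.21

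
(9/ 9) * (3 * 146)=438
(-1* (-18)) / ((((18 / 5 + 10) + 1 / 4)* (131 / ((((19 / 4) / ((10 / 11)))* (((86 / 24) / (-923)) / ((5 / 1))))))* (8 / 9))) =-0.00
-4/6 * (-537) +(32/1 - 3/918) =119339/306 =390.00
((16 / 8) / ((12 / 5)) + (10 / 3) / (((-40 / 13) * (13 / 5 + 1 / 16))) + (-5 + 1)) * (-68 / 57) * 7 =29.84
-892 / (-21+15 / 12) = 3568 / 79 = 45.16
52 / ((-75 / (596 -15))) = -30212 / 75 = -402.83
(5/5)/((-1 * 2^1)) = -1/2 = -0.50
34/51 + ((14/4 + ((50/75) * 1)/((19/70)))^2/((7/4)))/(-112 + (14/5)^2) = 570527/1208628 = 0.47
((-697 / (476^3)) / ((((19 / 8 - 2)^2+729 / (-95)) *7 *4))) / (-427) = -3895 / 54281623632012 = -0.00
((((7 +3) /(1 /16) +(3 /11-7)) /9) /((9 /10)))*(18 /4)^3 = 37935 /22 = 1724.32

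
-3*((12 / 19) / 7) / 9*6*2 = -48 / 133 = -0.36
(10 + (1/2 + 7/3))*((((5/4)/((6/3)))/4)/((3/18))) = 385/32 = 12.03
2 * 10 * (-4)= -80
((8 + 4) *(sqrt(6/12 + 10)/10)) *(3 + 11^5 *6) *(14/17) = 40584978 *sqrt(42)/85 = 3094361.40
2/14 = 1/7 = 0.14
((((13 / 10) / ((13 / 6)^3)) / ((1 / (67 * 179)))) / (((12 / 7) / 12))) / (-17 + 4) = -9066708 / 10985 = -825.37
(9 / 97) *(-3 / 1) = -0.28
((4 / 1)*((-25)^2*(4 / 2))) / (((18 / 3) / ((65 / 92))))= 40625 / 69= 588.77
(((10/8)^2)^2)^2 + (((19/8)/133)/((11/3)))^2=2316024841/388562944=5.96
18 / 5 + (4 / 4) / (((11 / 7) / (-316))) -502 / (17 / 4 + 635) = -27884574 / 140635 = -198.28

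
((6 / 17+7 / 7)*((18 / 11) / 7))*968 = 36432 / 119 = 306.15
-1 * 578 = -578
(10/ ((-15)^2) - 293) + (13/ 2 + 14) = -24521/ 90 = -272.46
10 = 10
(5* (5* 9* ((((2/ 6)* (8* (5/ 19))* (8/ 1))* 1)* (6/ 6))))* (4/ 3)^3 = 512000/ 171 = 2994.15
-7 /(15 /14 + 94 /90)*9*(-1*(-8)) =-317520 /1333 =-238.20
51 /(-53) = -51 /53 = -0.96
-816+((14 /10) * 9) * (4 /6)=-4038 /5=-807.60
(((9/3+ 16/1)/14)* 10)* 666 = 63270/7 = 9038.57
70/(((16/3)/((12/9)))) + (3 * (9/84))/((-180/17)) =9783/560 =17.47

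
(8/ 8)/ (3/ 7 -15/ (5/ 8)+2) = -7/ 151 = -0.05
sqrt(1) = 1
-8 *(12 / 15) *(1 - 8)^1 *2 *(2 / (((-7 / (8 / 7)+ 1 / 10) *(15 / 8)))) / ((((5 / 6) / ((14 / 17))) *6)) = -802816 / 307275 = -2.61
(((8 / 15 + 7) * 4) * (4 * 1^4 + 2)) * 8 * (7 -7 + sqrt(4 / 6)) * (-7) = -50624 * sqrt(6) / 15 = -8266.86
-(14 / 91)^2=-4 / 169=-0.02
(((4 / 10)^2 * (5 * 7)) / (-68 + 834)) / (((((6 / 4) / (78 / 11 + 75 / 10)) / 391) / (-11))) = -585718 / 1915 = -305.86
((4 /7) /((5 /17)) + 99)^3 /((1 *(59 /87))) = 3836632178019 /2529625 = 1516680.21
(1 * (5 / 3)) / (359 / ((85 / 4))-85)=-425 / 17367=-0.02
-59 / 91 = -0.65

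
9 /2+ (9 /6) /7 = 33 /7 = 4.71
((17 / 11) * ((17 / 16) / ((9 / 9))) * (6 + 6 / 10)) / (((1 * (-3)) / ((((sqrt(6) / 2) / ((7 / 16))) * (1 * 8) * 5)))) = -1156 * sqrt(6) / 7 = -404.52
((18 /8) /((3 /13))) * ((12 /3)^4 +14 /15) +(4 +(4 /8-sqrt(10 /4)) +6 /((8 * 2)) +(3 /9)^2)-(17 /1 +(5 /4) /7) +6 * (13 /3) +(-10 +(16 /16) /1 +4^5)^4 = 1061363553142.33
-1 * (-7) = 7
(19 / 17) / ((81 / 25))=475 / 1377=0.34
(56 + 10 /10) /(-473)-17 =-8098 /473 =-17.12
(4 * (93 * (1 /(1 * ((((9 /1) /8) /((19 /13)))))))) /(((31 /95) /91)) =134773.33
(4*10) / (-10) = -4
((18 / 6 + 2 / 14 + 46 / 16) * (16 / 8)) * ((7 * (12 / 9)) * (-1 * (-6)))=674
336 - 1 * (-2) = 338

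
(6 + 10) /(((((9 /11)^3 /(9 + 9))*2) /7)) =149072 /81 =1840.40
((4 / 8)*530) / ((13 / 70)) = 18550 / 13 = 1426.92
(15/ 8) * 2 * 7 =105/ 4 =26.25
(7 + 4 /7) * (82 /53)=82 /7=11.71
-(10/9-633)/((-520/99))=-62557/520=-120.30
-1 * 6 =-6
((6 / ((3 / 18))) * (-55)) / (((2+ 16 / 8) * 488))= -495 / 488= -1.01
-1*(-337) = 337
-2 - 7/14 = -2.50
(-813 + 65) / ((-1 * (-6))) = -374 / 3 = -124.67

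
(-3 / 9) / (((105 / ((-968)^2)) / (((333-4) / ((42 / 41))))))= -902822624 / 945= -955367.86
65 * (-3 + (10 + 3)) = 650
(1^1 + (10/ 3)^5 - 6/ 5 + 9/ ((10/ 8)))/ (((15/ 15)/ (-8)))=-813608/ 243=-3348.18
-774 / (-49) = 774 / 49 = 15.80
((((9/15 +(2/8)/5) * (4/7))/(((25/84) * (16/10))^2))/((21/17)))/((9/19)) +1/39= 55087/19500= 2.82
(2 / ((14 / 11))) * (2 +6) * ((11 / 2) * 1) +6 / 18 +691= 760.48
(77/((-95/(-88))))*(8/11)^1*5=4928/19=259.37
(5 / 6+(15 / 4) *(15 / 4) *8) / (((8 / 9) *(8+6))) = 255 / 28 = 9.11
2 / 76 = 1 / 38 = 0.03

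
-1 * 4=-4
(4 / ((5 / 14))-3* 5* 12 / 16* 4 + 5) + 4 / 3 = -412 / 15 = -27.47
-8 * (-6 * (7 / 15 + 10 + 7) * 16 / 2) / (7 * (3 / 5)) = 33536 / 21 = 1596.95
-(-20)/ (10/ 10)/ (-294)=-10/ 147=-0.07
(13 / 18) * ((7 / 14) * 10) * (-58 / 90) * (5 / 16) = -1885 / 2592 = -0.73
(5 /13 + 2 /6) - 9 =-323 /39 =-8.28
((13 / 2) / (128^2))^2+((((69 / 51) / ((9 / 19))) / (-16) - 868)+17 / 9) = -142316224355071 / 164282499072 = -866.29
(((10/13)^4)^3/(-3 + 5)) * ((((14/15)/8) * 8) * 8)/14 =800000000000/69894255367443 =0.01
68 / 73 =0.93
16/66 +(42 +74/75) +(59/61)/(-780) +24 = 175928563/2616900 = 67.23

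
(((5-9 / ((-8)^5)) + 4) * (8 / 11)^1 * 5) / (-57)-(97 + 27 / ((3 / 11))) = -15298189 / 77824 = -196.57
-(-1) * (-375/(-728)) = 375/728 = 0.52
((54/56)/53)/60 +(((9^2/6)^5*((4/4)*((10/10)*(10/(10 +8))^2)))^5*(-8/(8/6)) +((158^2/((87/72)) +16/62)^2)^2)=-6192599427513244292614758730373440432172656370711/20328370938033398087680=-304628415449030915656040000.00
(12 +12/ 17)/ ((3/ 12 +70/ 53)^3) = 76225024/ 23249727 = 3.28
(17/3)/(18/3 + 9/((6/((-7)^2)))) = 0.07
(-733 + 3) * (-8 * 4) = 23360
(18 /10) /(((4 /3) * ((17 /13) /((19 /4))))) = 6669 /1360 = 4.90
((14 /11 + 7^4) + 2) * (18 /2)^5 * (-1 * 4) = -567879601.09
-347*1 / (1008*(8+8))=-347 / 16128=-0.02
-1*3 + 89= 86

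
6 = 6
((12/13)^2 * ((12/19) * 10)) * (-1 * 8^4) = -70778880/3211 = -22042.63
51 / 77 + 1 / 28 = 215 / 308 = 0.70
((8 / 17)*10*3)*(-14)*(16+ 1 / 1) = -3360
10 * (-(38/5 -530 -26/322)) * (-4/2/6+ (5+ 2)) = 5607960/161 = 34832.05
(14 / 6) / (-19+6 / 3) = -7 / 51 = -0.14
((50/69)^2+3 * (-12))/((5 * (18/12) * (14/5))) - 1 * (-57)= 790003/14283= 55.31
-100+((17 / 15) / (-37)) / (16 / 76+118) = -124653323 / 1246530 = -100.00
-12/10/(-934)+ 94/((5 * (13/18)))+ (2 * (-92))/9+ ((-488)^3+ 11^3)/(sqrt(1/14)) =1526507/273195- 116212941 * sqrt(14) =-434829003.54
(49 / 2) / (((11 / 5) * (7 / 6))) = 105 / 11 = 9.55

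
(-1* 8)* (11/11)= -8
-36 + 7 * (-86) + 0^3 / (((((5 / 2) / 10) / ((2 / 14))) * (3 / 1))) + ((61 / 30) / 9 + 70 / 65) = -2234807 / 3510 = -636.70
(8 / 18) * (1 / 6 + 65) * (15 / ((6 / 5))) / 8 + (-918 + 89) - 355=-1138.75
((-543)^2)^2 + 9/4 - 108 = 347743730781/4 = 86935932695.25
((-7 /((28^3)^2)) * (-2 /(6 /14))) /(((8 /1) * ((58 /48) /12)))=3 /35650048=0.00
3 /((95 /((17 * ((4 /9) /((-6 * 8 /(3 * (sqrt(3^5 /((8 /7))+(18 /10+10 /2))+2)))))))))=-0.25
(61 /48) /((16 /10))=305 /384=0.79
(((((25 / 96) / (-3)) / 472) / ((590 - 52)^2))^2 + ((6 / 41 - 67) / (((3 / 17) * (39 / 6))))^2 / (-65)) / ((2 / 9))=-1493934205778167278859523230999 / 6352626711340026341495930880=-235.17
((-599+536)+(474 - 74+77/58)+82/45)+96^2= 24941551/2610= 9556.15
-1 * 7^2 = -49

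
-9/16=-0.56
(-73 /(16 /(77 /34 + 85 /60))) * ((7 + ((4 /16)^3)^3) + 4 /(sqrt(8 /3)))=-100600698407 /855638016 - 54823 * sqrt(6) /3264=-158.72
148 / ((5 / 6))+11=943 / 5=188.60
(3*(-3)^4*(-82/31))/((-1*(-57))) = -6642/589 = -11.28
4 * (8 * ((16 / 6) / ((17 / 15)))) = 1280 / 17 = 75.29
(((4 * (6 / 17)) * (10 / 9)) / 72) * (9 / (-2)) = -5 / 51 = -0.10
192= 192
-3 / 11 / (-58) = 3 / 638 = 0.00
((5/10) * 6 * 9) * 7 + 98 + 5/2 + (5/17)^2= 167381/578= 289.59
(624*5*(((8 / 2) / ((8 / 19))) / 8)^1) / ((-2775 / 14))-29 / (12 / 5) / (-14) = -554119 / 31080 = -17.83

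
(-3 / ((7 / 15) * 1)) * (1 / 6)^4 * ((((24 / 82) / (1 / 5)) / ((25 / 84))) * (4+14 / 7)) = -6 / 41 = -0.15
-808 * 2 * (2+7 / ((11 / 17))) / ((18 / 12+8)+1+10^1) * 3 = -1367136 / 451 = -3031.34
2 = 2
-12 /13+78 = 1002 /13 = 77.08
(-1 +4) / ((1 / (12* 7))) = 252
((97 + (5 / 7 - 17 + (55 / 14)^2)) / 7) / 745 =3769 / 204428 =0.02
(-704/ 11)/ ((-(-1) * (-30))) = 32/ 15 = 2.13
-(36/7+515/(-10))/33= 59/42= 1.40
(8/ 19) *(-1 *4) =-32/ 19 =-1.68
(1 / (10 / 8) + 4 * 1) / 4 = 6 / 5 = 1.20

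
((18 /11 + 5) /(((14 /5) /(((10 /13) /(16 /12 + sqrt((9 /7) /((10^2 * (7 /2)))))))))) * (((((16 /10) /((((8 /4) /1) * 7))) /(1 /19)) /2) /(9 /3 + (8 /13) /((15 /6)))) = 41610000 /90795199-9362250 * sqrt(2) /635566393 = 0.44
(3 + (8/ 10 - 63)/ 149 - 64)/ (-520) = 11439/ 96850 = 0.12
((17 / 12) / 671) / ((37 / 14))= 119 / 148962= 0.00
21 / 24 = 7 / 8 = 0.88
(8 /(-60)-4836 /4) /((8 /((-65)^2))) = -15325765 /24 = -638573.54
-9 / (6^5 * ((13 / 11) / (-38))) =209 / 5616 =0.04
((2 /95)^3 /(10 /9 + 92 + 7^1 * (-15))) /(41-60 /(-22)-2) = -88 /4678695375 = -0.00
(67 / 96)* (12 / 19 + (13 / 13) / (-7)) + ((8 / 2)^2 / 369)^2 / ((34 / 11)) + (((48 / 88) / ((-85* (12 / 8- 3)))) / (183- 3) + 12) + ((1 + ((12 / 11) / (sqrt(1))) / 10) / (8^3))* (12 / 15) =133761950780077 / 10836672739200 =12.34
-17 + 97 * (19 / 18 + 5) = 10267 / 18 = 570.39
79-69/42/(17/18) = 9194/119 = 77.26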